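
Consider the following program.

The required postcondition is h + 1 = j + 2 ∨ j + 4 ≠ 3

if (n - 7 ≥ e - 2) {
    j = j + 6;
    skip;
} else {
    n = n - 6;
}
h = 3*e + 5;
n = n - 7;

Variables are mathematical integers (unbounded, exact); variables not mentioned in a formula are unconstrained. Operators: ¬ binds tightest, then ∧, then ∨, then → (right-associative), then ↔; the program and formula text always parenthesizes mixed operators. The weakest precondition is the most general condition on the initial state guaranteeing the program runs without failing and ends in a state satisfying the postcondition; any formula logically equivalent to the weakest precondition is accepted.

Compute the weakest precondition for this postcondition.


Working backward. After the program, the postcondition h + 1 = j + 2 ∨ j + 4 ≠ 3 must hold; in canonical form it is h = j + 1 ∨ j ≠ -1.
Before n := n - 7: h = j + 1 ∨ j ≠ -1
Before h := 3*e + 5: 3*e = j - 4 ∨ j ≠ -1
Then branch requires 3*e = j + 2 ∨ j ≠ -7; else branch requires 3*e = j - 4 ∨ j ≠ -1.
Before the if: (n ≥ e + 5 → (3*e = j + 2 ∨ j ≠ -7)) ∧ ((¬(n ≥ e + 5)) → (3*e = j - 4 ∨ j ≠ -1))
Answer: WP = (n ≥ e + 5 → (3*e = j + 2 ∨ j ≠ -7)) ∧ ((¬(n ≥ e + 5)) → (3*e = j - 4 ∨ j ≠ -1))


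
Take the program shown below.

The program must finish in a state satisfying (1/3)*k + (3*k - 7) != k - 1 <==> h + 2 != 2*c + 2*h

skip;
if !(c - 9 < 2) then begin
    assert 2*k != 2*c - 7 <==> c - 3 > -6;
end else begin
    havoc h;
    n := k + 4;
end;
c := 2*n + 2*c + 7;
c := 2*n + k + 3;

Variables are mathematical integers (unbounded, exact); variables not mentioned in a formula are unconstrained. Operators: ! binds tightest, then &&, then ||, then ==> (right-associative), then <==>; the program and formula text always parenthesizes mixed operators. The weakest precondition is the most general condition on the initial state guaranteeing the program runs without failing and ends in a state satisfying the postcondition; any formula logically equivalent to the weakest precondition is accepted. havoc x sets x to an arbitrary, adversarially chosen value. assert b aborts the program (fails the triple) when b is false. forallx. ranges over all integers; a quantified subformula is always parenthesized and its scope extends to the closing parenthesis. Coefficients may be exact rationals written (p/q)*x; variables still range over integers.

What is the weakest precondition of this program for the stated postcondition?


Working backward. After the program, the postcondition (1/3)*k + (3*k - 7) != k - 1 <==> h + 2 != 2*c + 2*h must hold; in canonical form it is (7/3)*k != 6 <==> 2*c + h != 2.
Before c := 2*n + k + 3: (7/3)*k != 6 <==> h + 2*k + 4*n != -4
Before c := 2*n + 2*c + 7: (7/3)*k != 6 <==> h + 2*k + 4*n != -4
Then branch requires (2*k != 2*c - 7 <==> c > -3) && ((7/3)*k != 6 <==> h + 2*k + 4*n != -4); else branch requires forall h_1. ((7/3)*k != 6 <==> h_1 + 6*k != -20).
Before the if: ((!(c < 11)) ==> ((2*k != 2*c - 7 <==> c > -3) && ((7/3)*k != 6 <==> h + 2*k + 4*n != -4))) && (c < 11 ==> (forall h_1. ((7/3)*k != 6 <==> h_1 + 6*k != -20)))
Before skip: ((!(c < 11)) ==> ((2*k != 2*c - 7 <==> c > -3) && ((7/3)*k != 6 <==> h + 2*k + 4*n != -4))) && (c < 11 ==> (forall h_1. ((7/3)*k != 6 <==> h_1 + 6*k != -20)))
Answer: WP = ((!(c < 11)) ==> ((2*k != 2*c - 7 <==> c > -3) && ((7/3)*k != 6 <==> h + 2*k + 4*n != -4))) && (c < 11 ==> (forall h_1. ((7/3)*k != 6 <==> h_1 + 6*k != -20)))


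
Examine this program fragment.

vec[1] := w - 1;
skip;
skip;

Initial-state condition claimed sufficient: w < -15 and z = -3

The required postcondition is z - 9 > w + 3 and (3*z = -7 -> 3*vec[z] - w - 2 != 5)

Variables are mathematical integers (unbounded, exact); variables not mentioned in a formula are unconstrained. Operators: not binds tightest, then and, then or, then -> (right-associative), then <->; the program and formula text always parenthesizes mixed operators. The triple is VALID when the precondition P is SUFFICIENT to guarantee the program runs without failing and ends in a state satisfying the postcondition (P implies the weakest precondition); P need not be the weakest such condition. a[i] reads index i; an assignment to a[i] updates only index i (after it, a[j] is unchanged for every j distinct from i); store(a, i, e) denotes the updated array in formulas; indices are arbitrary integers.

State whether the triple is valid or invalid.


Working backward. After the program, the postcondition z - 9 > w + 3 and (3*z = -7 -> 3*vec[z] - w - 2 != 5) must hold; in canonical form it is z > w + 12 and (3*z = -7 -> 3*vec[z] != w + 7).
Before skip: z > w + 12 and (3*z = -7 -> 3*vec[z] != w + 7)
Before skip: z > w + 12 and (3*z = -7 -> 3*vec[z] != w + 7)
Before vec[1] := w - 1: z > w + 12 and (3*z = -7 -> 3*store(vec, 1, w - 1)[z] != w + 7)
The weakest precondition is z > w + 12 and (3*z = -7 -> 3*store(vec, 1, w - 1)[z] != w + 7).
Check whether w < -15 and z = -3 implies it.
Every state satisfying the precondition satisfies the weakest precondition: the implication holds.
Answer: valid


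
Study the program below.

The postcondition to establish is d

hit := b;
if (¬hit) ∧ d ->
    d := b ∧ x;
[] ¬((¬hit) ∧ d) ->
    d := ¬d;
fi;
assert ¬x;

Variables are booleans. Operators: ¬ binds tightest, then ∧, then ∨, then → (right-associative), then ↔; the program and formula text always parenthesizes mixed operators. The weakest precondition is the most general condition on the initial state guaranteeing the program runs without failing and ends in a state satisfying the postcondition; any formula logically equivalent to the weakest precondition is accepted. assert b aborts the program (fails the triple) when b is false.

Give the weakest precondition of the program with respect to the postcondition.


Working backward. After the program, d must hold.
Before assert ¬x: (¬x) ∧ d
Then branch requires false; else branch requires (¬x) ∧ (¬d).
Before the if: (¬((¬hit) ∧ d)) ∧ ((¬((¬hit) ∧ d)) → ((¬x) ∧ (¬d)))
Before hit := b: (¬((¬b) ∧ d)) ∧ ((¬((¬b) ∧ d)) → ((¬x) ∧ (¬d)))
Answer: WP = (¬((¬b) ∧ d)) ∧ ((¬((¬b) ∧ d)) → ((¬x) ∧ (¬d)))


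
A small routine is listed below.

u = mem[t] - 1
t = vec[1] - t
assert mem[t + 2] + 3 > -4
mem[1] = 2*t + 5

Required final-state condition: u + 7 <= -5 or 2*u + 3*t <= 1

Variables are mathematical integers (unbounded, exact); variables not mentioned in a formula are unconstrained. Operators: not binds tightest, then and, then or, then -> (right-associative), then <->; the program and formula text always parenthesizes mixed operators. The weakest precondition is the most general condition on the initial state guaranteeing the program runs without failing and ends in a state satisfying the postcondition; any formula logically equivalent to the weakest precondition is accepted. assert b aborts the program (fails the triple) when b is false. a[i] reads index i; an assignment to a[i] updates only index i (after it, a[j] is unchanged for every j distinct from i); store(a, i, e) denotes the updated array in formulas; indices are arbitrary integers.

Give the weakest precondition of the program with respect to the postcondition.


Working backward. After the program, the postcondition u + 7 <= -5 or 2*u + 3*t <= 1 must hold; in canonical form it is u <= -12 or 3*t + 2*u <= 1.
Before mem[1] := 2*t + 5: u <= -12 or 3*t + 2*u <= 1
Before assert mem[t + 2] + 3 > -4: mem[t + 2] > -7 and (u <= -12 or 3*t + 2*u <= 1)
Before t := vec[1] - t: mem[vec[1] - t + 2] > -7 and (u <= -12 or 3*vec[1] + 2*u <= 3*t + 1)
Before u := mem[t] - 1: mem[vec[1] - t + 2] > -7 and (mem[t] <= -11 or 2*mem[t] + 3*vec[1] <= 3*t + 3)
Answer: WP = mem[vec[1] - t + 2] > -7 and (mem[t] <= -11 or 2*mem[t] + 3*vec[1] <= 3*t + 3)


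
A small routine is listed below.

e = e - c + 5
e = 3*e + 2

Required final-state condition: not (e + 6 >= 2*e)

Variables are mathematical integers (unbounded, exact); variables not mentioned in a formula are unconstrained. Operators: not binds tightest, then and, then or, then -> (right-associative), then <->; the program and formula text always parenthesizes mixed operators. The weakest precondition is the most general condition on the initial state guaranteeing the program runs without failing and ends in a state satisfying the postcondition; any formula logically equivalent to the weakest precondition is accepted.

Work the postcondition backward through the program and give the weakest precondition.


Working backward. After the program, the postcondition not (e + 6 >= 2*e) must hold; in canonical form it is not (e <= 6).
Before e := 3*e + 2: not (3*e <= 4)
Before e := e - c + 5: not (3*e <= 3*c - 11)
Answer: WP = not (3*e <= 3*c - 11)


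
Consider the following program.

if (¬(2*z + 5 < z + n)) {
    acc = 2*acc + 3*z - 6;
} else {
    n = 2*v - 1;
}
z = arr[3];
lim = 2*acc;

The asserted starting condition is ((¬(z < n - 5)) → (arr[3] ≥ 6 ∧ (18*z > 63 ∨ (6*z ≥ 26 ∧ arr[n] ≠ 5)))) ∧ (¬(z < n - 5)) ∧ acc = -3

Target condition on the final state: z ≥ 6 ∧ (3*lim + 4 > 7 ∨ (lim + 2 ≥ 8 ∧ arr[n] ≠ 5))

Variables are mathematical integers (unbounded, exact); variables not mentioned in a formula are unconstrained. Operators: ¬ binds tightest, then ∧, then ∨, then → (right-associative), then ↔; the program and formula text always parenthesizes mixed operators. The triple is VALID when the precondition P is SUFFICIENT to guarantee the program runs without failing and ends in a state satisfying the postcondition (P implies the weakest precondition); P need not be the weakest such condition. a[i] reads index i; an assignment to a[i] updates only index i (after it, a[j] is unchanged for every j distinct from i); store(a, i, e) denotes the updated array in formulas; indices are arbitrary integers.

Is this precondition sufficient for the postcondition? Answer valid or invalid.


Working backward. After the program, the postcondition z ≥ 6 ∧ (3*lim + 4 > 7 ∨ (lim + 2 ≥ 8 ∧ arr[n] ≠ 5)) must hold; in canonical form it is z ≥ 6 ∧ (3*lim > 3 ∨ (lim ≥ 6 ∧ arr[n] ≠ 5)).
Before lim := 2*acc: z ≥ 6 ∧ (6*acc > 3 ∨ (2*acc ≥ 6 ∧ arr[n] ≠ 5))
Before z := arr[3]: arr[3] ≥ 6 ∧ (6*acc > 3 ∨ (2*acc ≥ 6 ∧ arr[n] ≠ 5))
Then branch requires arr[3] ≥ 6 ∧ (12*acc + 18*z > 39 ∨ (4*acc + 6*z ≥ 18 ∧ arr[n] ≠ 5)); else branch requires arr[3] ≥ 6 ∧ (6*acc > 3 ∨ (2*acc ≥ 6 ∧ arr[2*v - 1] ≠ 5)).
Before the if: ((¬(z < n - 5)) → (arr[3] ≥ 6 ∧ (12*acc + 18*z > 39 ∨ (4*acc + 6*z ≥ 18 ∧ arr[n] ≠ 5)))) ∧ (z < n - 5 → (arr[3] ≥ 6 ∧ (6*acc > 3 ∨ (2*acc ≥ 6 ∧ arr[2*v - 1] ≠ 5))))
The weakest precondition is ((¬(z < n - 5)) → (arr[3] ≥ 6 ∧ (12*acc + 18*z > 39 ∨ (4*acc + 6*z ≥ 18 ∧ arr[n] ≠ 5)))) ∧ (z < n - 5 → (arr[3] ≥ 6 ∧ (6*acc > 3 ∨ (2*acc ≥ 6 ∧ arr[2*v - 1] ≠ 5)))).
Check whether ((¬(z < n - 5)) → (arr[3] ≥ 6 ∧ (18*z > 63 ∨ (6*z ≥ 26 ∧ arr[n] ≠ 5)))) ∧ (¬(z < n - 5)) ∧ acc = -3 implies it.
Countermodel: at the initial state acc = -3, arr = {[-1] = 6, [3] = 6, [9] = 6, elsewhere 6}, n = 9, v = 0, z = 4, the precondition holds but the weakest precondition fails.
Answer: invalid


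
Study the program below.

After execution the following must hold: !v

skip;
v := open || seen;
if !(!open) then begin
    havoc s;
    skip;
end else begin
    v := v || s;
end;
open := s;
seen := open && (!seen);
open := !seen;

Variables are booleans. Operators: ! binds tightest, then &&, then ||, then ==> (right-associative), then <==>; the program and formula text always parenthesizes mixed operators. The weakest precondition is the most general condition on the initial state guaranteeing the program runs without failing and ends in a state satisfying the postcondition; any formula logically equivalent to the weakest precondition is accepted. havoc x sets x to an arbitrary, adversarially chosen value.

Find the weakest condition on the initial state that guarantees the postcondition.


Working backward. After the program, !v must hold.
Before open := !seen: !v
Before seen := open && (!seen): !v
Before open := s: !v
Then branch requires !v; else branch requires !(v || s).
Before the if: (open ==> (!v)) && ((!open) ==> (!(v || s)))
Before v := open || seen: (open ==> (!(open || seen))) && ((!open) ==> (!(open || seen || s)))
Before skip: (open ==> (!(open || seen))) && ((!open) ==> (!(open || seen || s)))
Answer: WP = (open ==> (!(open || seen))) && ((!open) ==> (!(open || seen || s)))


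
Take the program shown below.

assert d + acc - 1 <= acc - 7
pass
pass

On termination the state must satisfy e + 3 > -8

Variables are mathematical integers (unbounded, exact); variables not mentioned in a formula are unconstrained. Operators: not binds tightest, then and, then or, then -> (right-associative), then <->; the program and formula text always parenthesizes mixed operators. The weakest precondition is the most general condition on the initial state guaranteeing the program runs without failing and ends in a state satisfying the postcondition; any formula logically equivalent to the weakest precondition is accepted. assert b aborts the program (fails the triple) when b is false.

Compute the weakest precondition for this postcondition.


Working backward. After the program, the postcondition e + 3 > -8 must hold; in canonical form it is e > -11.
Before skip: e > -11
Before skip: e > -11
Before assert d + acc - 1 <= acc - 7: d <= -6 and e > -11
Answer: WP = d <= -6 and e > -11


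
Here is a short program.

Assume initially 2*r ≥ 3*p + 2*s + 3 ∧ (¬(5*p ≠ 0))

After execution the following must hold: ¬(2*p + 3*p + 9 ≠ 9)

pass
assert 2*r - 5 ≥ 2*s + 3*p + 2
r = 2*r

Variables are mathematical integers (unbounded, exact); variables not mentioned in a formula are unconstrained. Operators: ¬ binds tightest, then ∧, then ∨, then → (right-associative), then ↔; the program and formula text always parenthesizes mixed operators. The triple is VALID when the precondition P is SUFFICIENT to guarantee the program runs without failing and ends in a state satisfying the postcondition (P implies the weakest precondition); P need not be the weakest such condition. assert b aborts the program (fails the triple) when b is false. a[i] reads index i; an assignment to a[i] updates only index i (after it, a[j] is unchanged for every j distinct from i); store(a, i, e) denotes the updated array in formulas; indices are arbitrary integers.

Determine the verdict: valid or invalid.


Working backward. After the program, the postcondition ¬(2*p + 3*p + 9 ≠ 9) must hold; in canonical form it is ¬(5*p ≠ 0).
Before r := 2*r: ¬(5*p ≠ 0)
Before assert 2*r - 5 ≥ 2*s + 3*p + 2: 2*r ≥ 3*p + 2*s + 7 ∧ (¬(5*p ≠ 0))
Before skip: 2*r ≥ 3*p + 2*s + 7 ∧ (¬(5*p ≠ 0))
The weakest precondition is 2*r ≥ 3*p + 2*s + 7 ∧ (¬(5*p ≠ 0)).
Check whether 2*r ≥ 3*p + 2*s + 3 ∧ (¬(5*p ≠ 0)) implies it.
Countermodel: at the initial state p = 0, r = 2, s = 0, the precondition holds but the weakest precondition fails.
Answer: invalid


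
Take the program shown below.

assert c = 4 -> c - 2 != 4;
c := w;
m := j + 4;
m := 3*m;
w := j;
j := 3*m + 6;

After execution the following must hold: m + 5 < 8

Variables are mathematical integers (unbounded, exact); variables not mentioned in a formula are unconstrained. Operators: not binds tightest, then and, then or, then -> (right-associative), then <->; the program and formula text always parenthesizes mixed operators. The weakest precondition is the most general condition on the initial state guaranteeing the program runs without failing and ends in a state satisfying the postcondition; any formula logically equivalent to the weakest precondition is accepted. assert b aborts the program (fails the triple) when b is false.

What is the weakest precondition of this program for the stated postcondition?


Working backward. After the program, the postcondition m + 5 < 8 must hold; in canonical form it is m < 3.
Before j := 3*m + 6: m < 3
Before w := j: m < 3
Before m := 3*m: 3*m < 3
Before m := j + 4: 3*j < -9
Before c := w: 3*j < -9
Before assert c = 4 -> c - 2 != 4: (c = 4 -> c != 6) and 3*j < -9
Answer: WP = (c = 4 -> c != 6) and 3*j < -9


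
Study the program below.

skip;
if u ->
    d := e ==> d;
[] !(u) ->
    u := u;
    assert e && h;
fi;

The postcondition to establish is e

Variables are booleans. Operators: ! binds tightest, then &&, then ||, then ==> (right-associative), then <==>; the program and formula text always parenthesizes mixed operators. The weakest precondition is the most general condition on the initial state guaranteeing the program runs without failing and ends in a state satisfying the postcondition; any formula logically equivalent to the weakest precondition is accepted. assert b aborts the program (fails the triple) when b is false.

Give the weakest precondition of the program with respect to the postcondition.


Working backward. After the program, e must hold.
Then branch requires e; else branch requires e && h.
Before the if: (u ==> e) && ((!u) ==> (e && h))
Before skip: (u ==> e) && ((!u) ==> (e && h))
Answer: WP = (u ==> e) && ((!u) ==> (e && h))


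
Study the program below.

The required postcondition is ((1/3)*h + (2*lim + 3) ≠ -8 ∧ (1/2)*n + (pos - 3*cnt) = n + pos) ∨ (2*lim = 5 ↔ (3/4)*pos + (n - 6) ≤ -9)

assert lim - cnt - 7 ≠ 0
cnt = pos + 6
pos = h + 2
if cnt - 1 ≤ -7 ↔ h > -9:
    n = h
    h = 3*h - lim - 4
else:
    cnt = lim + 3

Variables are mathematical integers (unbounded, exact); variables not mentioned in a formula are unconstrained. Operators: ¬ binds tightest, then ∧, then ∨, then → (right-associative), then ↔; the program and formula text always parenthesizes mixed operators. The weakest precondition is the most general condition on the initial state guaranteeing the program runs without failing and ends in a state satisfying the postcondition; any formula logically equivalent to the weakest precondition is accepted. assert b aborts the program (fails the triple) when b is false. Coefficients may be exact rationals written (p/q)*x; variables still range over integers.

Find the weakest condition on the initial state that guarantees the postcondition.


Working backward. After the program, the postcondition ((1/3)*h + (2*lim + 3) ≠ -8 ∧ (1/2)*n + (pos - 3*cnt) = n + pos) ∨ (2*lim = 5 ↔ (3/4)*pos + (n - 6) ≤ -9) must hold; in canonical form it is ((1/3)*h + 2*lim ≠ -11 ∧ 3*cnt + (1/2)*n = 0) ∨ (2*lim = 5 ↔ n + (3/4)*pos ≤ -3).
Then branch requires (h + (5/3)*lim ≠ -29/3 ∧ 3*cnt + (1/2)*h = 0) ∨ (2*lim = 5 ↔ h + (3/4)*pos ≤ -3); else branch requires ((1/3)*h + 2*lim ≠ -11 ∧ 3*lim + (1/2)*n = -9) ∨ (2*lim = 5 ↔ n + (3/4)*pos ≤ -3).
Before the if: ((cnt ≤ -6 ↔ h > -9) → ((h + (5/3)*lim ≠ -29/3 ∧ 3*cnt + (1/2)*h = 0) ∨ (2*lim = 5 ↔ h + (3/4)*pos ≤ -3))) ∧ ((¬(cnt ≤ -6 ↔ h > -9)) → (((1/3)*h + 2*lim ≠ -11 ∧ 3*lim + (1/2)*n = -9) ∨ (2*lim = 5 ↔ n + (3/4)*pos ≤ -3)))
Before pos := h + 2: ((cnt ≤ -6 ↔ h > -9) → ((h + (5/3)*lim ≠ -29/3 ∧ 3*cnt + (1/2)*h = 0) ∨ (2*lim = 5 ↔ (7/4)*h ≤ -9/2))) ∧ ((¬(cnt ≤ -6 ↔ h > -9)) → (((1/3)*h + 2*lim ≠ -11 ∧ 3*lim + (1/2)*n = -9) ∨ (2*lim = 5 ↔ (3/4)*h + n ≤ -9/2)))
Before cnt := pos + 6: ((pos ≤ -12 ↔ h > -9) → ((h + (5/3)*lim ≠ -29/3 ∧ (1/2)*h + 3*pos = -18) ∨ (2*lim = 5 ↔ (7/4)*h ≤ -9/2))) ∧ ((¬(pos ≤ -12 ↔ h > -9)) → (((1/3)*h + 2*lim ≠ -11 ∧ 3*lim + (1/2)*n = -9) ∨ (2*lim = 5 ↔ (3/4)*h + n ≤ -9/2)))
Before assert lim - cnt - 7 ≠ 0: lim ≠ cnt + 7 ∧ ((pos ≤ -12 ↔ h > -9) → ((h + (5/3)*lim ≠ -29/3 ∧ (1/2)*h + 3*pos = -18) ∨ (2*lim = 5 ↔ (7/4)*h ≤ -9/2))) ∧ ((¬(pos ≤ -12 ↔ h > -9)) → (((1/3)*h + 2*lim ≠ -11 ∧ 3*lim + (1/2)*n = -9) ∨ (2*lim = 5 ↔ (3/4)*h + n ≤ -9/2)))
Answer: WP = lim ≠ cnt + 7 ∧ ((pos ≤ -12 ↔ h > -9) → ((h + (5/3)*lim ≠ -29/3 ∧ (1/2)*h + 3*pos = -18) ∨ (2*lim = 5 ↔ (7/4)*h ≤ -9/2))) ∧ ((¬(pos ≤ -12 ↔ h > -9)) → (((1/3)*h + 2*lim ≠ -11 ∧ 3*lim + (1/2)*n = -9) ∨ (2*lim = 5 ↔ (3/4)*h + n ≤ -9/2)))


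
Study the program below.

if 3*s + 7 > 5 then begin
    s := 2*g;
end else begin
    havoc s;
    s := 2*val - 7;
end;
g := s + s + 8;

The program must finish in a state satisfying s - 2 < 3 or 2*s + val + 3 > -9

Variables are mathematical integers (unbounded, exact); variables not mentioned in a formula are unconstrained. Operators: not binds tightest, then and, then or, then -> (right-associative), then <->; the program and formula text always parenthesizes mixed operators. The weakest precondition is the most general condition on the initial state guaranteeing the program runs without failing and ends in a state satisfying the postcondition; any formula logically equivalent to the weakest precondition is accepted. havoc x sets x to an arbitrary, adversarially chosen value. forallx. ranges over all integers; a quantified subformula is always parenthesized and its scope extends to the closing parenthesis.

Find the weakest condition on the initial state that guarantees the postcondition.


Working backward. After the program, the postcondition s - 2 < 3 or 2*s + val + 3 > -9 must hold; in canonical form it is s < 5 or 2*s + val > -12.
Before g := s + s + 8: s < 5 or 2*s + val > -12
Then branch requires 2*g < 5 or 4*g + val > -12; else branch requires 2*val < 12 or 5*val > 2.
Before the if: (3*s > -2 -> (2*g < 5 or 4*g + val > -12)) and ((not (3*s > -2)) -> (2*val < 12 or 5*val > 2))
Answer: WP = (3*s > -2 -> (2*g < 5 or 4*g + val > -12)) and ((not (3*s > -2)) -> (2*val < 12 or 5*val > 2))


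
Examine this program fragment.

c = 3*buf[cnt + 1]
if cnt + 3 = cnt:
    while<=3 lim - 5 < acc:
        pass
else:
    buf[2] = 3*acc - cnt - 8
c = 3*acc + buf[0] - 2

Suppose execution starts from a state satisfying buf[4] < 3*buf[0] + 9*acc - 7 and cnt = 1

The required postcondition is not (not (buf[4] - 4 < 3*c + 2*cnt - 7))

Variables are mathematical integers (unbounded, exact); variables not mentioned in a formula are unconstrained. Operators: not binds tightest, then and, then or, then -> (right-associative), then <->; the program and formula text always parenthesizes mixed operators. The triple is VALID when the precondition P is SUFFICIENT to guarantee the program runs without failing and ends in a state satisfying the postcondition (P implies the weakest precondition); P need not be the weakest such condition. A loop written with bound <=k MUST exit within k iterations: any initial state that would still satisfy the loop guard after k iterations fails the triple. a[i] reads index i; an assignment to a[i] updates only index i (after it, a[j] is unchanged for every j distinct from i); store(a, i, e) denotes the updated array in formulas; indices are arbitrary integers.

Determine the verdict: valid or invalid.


Working backward. After the program, the postcondition not (not (buf[4] - 4 < 3*c + 2*cnt - 7)) must hold; in canonical form it is buf[4] < 3*c + 2*cnt - 3.
Before c := 3*acc + buf[0] - 2: buf[4] < 3*buf[0] + 9*acc + 2*cnt - 9
Then branch requires (lim < acc + 5 -> ((lim < acc + 5 -> ((lim < acc + 5 -> ((not (lim < acc + 5)) and buf[4] < 3*buf[0] + 9*acc + 2*cnt - 9)) and ((not (lim < acc + 5)) -> buf[4] < 3*buf[0] + 9*acc + 2*cnt - 9))) and ((not (lim < acc + 5)) -> buf[4] < 3*buf[0] + 9*acc + 2*cnt - 9))) and ((not (lim < acc + 5)) -> buf[4] < 3*buf[0] + 9*acc + 2*cnt - 9); else branch requires buf[4] < 3*buf[0] + 9*acc + 2*cnt - 9.
Before the if: buf[4] < 3*buf[0] + 9*acc + 2*cnt - 9
Before c := 3*buf[cnt + 1]: buf[4] < 3*buf[0] + 9*acc + 2*cnt - 9
The weakest precondition is buf[4] < 3*buf[0] + 9*acc + 2*cnt - 9.
Check whether buf[4] < 3*buf[0] + 9*acc - 7 and cnt = 1 implies it.
Every state satisfying the precondition satisfies the weakest precondition: the implication holds.
Answer: valid


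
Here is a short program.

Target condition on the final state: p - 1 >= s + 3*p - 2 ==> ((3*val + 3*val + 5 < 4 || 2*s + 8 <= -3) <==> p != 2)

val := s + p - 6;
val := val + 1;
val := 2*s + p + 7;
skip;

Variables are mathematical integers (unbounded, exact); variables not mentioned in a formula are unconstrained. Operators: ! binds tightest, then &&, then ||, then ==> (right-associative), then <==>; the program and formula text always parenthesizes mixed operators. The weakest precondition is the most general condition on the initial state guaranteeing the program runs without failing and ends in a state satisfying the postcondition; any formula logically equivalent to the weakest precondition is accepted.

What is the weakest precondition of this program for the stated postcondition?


Working backward. After the program, the postcondition p - 1 >= s + 3*p - 2 ==> ((3*val + 3*val + 5 < 4 || 2*s + 8 <= -3) <==> p != 2) must hold; in canonical form it is 2*p + s <= 1 ==> ((6*val < -1 || 2*s <= -11) <==> p != 2).
Before skip: 2*p + s <= 1 ==> ((6*val < -1 || 2*s <= -11) <==> p != 2)
Before val := 2*s + p + 7: 2*p + s <= 1 ==> ((6*p + 12*s < -43 || 2*s <= -11) <==> p != 2)
Before val := val + 1: 2*p + s <= 1 ==> ((6*p + 12*s < -43 || 2*s <= -11) <==> p != 2)
Before val := s + p - 6: 2*p + s <= 1 ==> ((6*p + 12*s < -43 || 2*s <= -11) <==> p != 2)
Answer: WP = 2*p + s <= 1 ==> ((6*p + 12*s < -43 || 2*s <= -11) <==> p != 2)


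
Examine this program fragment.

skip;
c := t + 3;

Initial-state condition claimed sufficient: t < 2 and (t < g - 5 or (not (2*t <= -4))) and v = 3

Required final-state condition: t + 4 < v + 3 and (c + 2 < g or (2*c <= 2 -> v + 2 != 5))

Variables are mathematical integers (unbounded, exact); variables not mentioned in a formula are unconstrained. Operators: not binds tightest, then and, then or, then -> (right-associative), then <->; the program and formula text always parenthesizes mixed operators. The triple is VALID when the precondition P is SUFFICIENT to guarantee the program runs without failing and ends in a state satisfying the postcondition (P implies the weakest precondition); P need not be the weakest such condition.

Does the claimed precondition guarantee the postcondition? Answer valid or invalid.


Working backward. After the program, the postcondition t + 4 < v + 3 and (c + 2 < g or (2*c <= 2 -> v + 2 != 5)) must hold; in canonical form it is t < v - 1 and (c < g - 2 or (2*c <= 2 -> v != 3)).
Before c := t + 3: t < v - 1 and (t < g - 5 or (2*t <= -4 -> v != 3))
Before skip: t < v - 1 and (t < g - 5 or (2*t <= -4 -> v != 3))
The weakest precondition is t < v - 1 and (t < g - 5 or (2*t <= -4 -> v != 3)).
Check whether t < 2 and (t < g - 5 or (not (2*t <= -4))) and v = 3 implies it.
Every state satisfying the precondition satisfies the weakest precondition: the implication holds.
Answer: valid


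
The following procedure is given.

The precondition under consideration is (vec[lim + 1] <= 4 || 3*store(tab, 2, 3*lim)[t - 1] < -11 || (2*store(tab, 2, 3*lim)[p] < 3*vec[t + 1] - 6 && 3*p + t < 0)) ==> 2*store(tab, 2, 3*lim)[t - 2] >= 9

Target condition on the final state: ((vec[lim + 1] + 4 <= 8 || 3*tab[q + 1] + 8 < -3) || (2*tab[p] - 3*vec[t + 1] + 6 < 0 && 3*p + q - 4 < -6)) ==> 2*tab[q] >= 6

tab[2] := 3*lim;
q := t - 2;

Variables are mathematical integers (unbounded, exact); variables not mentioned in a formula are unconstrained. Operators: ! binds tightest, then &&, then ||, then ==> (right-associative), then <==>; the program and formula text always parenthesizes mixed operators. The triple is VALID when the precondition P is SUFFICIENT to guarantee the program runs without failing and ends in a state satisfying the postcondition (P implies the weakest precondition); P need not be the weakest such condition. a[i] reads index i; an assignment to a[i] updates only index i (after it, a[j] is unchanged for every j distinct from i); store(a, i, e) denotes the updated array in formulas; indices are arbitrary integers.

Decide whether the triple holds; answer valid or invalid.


Working backward. After the program, the postcondition ((vec[lim + 1] + 4 <= 8 || 3*tab[q + 1] + 8 < -3) || (2*tab[p] - 3*vec[t + 1] + 6 < 0 && 3*p + q - 4 < -6)) ==> 2*tab[q] >= 6 must hold; in canonical form it is (vec[lim + 1] <= 4 || 3*tab[q + 1] < -11 || (2*tab[p] < 3*vec[t + 1] - 6 && 3*p + q < -2)) ==> 2*tab[q] >= 6.
Before q := t - 2: (vec[lim + 1] <= 4 || 3*tab[t - 1] < -11 || (2*tab[p] < 3*vec[t + 1] - 6 && 3*p + t < 0)) ==> 2*tab[t - 2] >= 6
Before tab[2] := 3*lim: (vec[lim + 1] <= 4 || 3*store(tab, 2, 3*lim)[t - 1] < -11 || (2*store(tab, 2, 3*lim)[p] < 3*vec[t + 1] - 6 && 3*p + t < 0)) ==> 2*store(tab, 2, 3*lim)[t - 2] >= 6
The weakest precondition is (vec[lim + 1] <= 4 || 3*store(tab, 2, 3*lim)[t - 1] < -11 || (2*store(tab, 2, 3*lim)[p] < 3*vec[t + 1] - 6 && 3*p + t < 0)) ==> 2*store(tab, 2, 3*lim)[t - 2] >= 6.
Check whether (vec[lim + 1] <= 4 || 3*store(tab, 2, 3*lim)[t - 1] < -11 || (2*store(tab, 2, 3*lim)[p] < 3*vec[t + 1] - 6 && 3*p + t < 0)) ==> 2*store(tab, 2, 3*lim)[t - 2] >= 9 implies it.
Every state satisfying the precondition satisfies the weakest precondition: the implication holds.
Answer: valid


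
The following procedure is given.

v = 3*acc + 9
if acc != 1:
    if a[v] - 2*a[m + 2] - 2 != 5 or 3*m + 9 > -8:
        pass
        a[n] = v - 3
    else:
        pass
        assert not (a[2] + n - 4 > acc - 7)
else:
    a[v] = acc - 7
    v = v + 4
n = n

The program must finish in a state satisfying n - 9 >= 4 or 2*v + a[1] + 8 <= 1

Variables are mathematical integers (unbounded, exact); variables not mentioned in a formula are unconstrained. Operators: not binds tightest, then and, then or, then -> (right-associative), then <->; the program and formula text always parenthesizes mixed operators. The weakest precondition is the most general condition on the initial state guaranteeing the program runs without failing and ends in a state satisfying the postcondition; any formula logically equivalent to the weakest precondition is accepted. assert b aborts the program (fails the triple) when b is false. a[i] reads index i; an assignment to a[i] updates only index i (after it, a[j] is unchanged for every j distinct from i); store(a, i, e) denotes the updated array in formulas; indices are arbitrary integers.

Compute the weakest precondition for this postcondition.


Working backward. After the program, the postcondition n - 9 >= 4 or 2*v + a[1] + 8 <= 1 must hold; in canonical form it is n >= 13 or a[1] + 2*v <= -7.
Before n := n: n >= 13 or a[1] + 2*v <= -7
Then branch requires ((a[v] != 2*a[m + 2] + 7 or 3*m > -17) -> (n >= 13 or store(a, n, v - 3)[1] + 2*v <= -7)) and ((not (a[v] != 2*a[m + 2] + 7 or 3*m > -17)) -> ((not (a[2] + n > acc - 3)) and (n >= 13 or a[1] + 2*v <= -7))); else branch requires n >= 13 or store(a, v, acc - 7)[1] + 2*v <= -15.
Before the if: (acc != 1 -> (((a[v] != 2*a[m + 2] + 7 or 3*m > -17) -> (n >= 13 or store(a, n, v - 3)[1] + 2*v <= -7)) and ((not (a[v] != 2*a[m + 2] + 7 or 3*m > -17)) -> ((not (a[2] + n > acc - 3)) and (n >= 13 or a[1] + 2*v <= -7))))) and ((not (acc != 1)) -> (n >= 13 or store(a, v, acc - 7)[1] + 2*v <= -15))
Before v := 3*acc + 9: (acc != 1 -> (((a[3*acc + 9] != 2*a[m + 2] + 7 or 3*m > -17) -> (n >= 13 or store(a, n, 3*acc + 6)[1] + 6*acc <= -25)) and ((not (a[3*acc + 9] != 2*a[m + 2] + 7 or 3*m > -17)) -> ((not (a[2] + n > acc - 3)) and (n >= 13 or a[1] + 6*acc <= -25))))) and ((not (acc != 1)) -> (n >= 13 or store(a, 3*acc + 9, acc - 7)[1] + 6*acc <= -33))
Answer: WP = (acc != 1 -> (((a[3*acc + 9] != 2*a[m + 2] + 7 or 3*m > -17) -> (n >= 13 or store(a, n, 3*acc + 6)[1] + 6*acc <= -25)) and ((not (a[3*acc + 9] != 2*a[m + 2] + 7 or 3*m > -17)) -> ((not (a[2] + n > acc - 3)) and (n >= 13 or a[1] + 6*acc <= -25))))) and ((not (acc != 1)) -> (n >= 13 or store(a, 3*acc + 9, acc - 7)[1] + 6*acc <= -33))


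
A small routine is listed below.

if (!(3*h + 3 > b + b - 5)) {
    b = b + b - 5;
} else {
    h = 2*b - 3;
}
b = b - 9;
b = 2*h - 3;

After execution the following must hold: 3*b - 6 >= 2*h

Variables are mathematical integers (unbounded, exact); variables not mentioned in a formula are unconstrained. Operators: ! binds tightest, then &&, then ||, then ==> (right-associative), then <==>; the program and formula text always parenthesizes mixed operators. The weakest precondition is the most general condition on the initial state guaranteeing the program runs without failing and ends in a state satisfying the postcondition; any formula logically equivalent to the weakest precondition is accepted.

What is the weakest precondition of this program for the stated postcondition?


Working backward. After the program, the postcondition 3*b - 6 >= 2*h must hold; in canonical form it is 3*b >= 2*h + 6.
Before b := 2*h - 3: 4*h >= 15
Before b := b - 9: 4*h >= 15
Then branch requires 4*h >= 15; else branch requires 8*b >= 27.
Before the if: ((!(3*h > 2*b - 8)) ==> 4*h >= 15) && (3*h > 2*b - 8 ==> 8*b >= 27)
Answer: WP = ((!(3*h > 2*b - 8)) ==> 4*h >= 15) && (3*h > 2*b - 8 ==> 8*b >= 27)


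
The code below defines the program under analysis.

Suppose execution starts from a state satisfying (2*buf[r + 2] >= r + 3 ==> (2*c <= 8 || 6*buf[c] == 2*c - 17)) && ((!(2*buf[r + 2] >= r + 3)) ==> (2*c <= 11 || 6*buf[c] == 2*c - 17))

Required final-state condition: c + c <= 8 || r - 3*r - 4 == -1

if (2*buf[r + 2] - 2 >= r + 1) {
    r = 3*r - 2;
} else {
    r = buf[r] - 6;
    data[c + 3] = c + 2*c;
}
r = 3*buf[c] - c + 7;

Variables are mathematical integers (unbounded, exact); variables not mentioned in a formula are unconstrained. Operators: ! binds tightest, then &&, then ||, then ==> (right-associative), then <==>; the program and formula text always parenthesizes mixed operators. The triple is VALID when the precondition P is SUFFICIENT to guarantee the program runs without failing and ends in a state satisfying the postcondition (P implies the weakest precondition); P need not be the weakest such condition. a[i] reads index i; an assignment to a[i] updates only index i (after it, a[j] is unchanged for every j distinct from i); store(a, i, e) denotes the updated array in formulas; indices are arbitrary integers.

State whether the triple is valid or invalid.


Working backward. After the program, the postcondition c + c <= 8 || r - 3*r - 4 == -1 must hold; in canonical form it is 2*c <= 8 || 2*r == -3.
Before r := 3*buf[c] - c + 7: 2*c <= 8 || 6*buf[c] == 2*c - 17
Then branch requires 2*c <= 8 || 6*buf[c] == 2*c - 17; else branch requires 2*c <= 8 || 6*buf[c] == 2*c - 17.
Before the if: (2*buf[r + 2] >= r + 3 ==> (2*c <= 8 || 6*buf[c] == 2*c - 17)) && ((!(2*buf[r + 2] >= r + 3)) ==> (2*c <= 8 || 6*buf[c] == 2*c - 17))
The weakest precondition is (2*buf[r + 2] >= r + 3 ==> (2*c <= 8 || 6*buf[c] == 2*c - 17)) && ((!(2*buf[r + 2] >= r + 3)) ==> (2*c <= 8 || 6*buf[c] == 2*c - 17)).
Check whether (2*buf[r + 2] >= r + 3 ==> (2*c <= 8 || 6*buf[c] == 2*c - 17)) && ((!(2*buf[r + 2] >= r + 3)) ==> (2*c <= 11 || 6*buf[c] == 2*c - 17)) implies it.
Countermodel: at the initial state buf = {[0] = 0, [5] = 0, elsewhere 0}, c = 5, r = -2, the precondition holds but the weakest precondition fails.
Answer: invalid


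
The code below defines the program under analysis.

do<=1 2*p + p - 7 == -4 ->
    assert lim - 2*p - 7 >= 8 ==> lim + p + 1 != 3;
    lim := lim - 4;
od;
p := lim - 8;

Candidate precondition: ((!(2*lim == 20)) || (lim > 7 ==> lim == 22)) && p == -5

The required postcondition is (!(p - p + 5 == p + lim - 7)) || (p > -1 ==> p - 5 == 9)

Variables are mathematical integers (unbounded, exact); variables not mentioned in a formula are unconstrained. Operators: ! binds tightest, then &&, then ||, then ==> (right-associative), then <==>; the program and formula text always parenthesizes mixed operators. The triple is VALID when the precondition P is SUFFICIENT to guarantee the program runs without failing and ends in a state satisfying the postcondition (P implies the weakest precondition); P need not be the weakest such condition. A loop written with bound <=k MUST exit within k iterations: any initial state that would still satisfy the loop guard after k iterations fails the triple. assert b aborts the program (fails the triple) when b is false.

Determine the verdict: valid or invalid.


Working backward. After the program, the postcondition (!(p - p + 5 == p + lim - 7)) || (p > -1 ==> p - 5 == 9) must hold; in canonical form it is (!(lim + p == 12)) || (p > -1 ==> p == 14).
Before p := lim - 8: (!(2*lim == 20)) || (lim > 7 ==> lim == 22)
Before the loop (bound <=1), unroll the exhaustion recursion (WP_0 = exit-now case; WP_j = one more guarded iteration, up to j = 1):
  WP_0: (!(3*p == 3)) && ((!(2*lim == 20)) || (lim > 7 ==> lim == 22))
  WP_1: (3*p == 3 ==> ((lim >= 2*p + 15 ==> lim + p != 2) && (!(3*p == 3)) && ((!(2*lim == 28)) || (lim > 11 ==> lim == 26)))) && ((!(3*p == 3)) ==> ((!(2*lim == 20)) || (lim > 7 ==> lim == 22)))
So before the loop: (3*p == 3 ==> ((lim >= 2*p + 15 ==> lim + p != 2) && (!(3*p == 3)) && ((!(2*lim == 28)) || (lim > 11 ==> lim == 26)))) && ((!(3*p == 3)) ==> ((!(2*lim == 20)) || (lim > 7 ==> lim == 22)))
The weakest precondition is (3*p == 3 ==> ((lim >= 2*p + 15 ==> lim + p != 2) && (!(3*p == 3)) && ((!(2*lim == 28)) || (lim > 11 ==> lim == 26)))) && ((!(3*p == 3)) ==> ((!(2*lim == 20)) || (lim > 7 ==> lim == 22))).
Check whether ((!(2*lim == 20)) || (lim > 7 ==> lim == 22)) && p == -5 implies it.
Every state satisfying the precondition satisfies the weakest precondition: the implication holds.
Answer: valid


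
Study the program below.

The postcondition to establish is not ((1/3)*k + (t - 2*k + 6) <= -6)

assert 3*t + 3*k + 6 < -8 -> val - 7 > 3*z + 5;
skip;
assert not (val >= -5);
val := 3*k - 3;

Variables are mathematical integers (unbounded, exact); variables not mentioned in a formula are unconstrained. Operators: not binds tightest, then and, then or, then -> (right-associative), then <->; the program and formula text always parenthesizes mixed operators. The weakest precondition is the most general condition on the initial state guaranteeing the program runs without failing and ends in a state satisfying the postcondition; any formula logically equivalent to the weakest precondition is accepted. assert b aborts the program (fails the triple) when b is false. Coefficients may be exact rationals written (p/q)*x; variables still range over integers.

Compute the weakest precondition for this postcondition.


Working backward. After the program, the postcondition not ((1/3)*k + (t - 2*k + 6) <= -6) must hold; in canonical form it is not (t <= (5/3)*k - 12).
Before val := 3*k - 3: not (t <= (5/3)*k - 12)
Before assert not (val >= -5): (not (val >= -5)) and (not (t <= (5/3)*k - 12))
Before skip: (not (val >= -5)) and (not (t <= (5/3)*k - 12))
Before assert 3*t + 3*k + 6 < -8 -> val - 7 > 3*z + 5: (3*k + 3*t < -14 -> val > 3*z + 12) and (not (val >= -5)) and (not (t <= (5/3)*k - 12))
Answer: WP = (3*k + 3*t < -14 -> val > 3*z + 12) and (not (val >= -5)) and (not (t <= (5/3)*k - 12))


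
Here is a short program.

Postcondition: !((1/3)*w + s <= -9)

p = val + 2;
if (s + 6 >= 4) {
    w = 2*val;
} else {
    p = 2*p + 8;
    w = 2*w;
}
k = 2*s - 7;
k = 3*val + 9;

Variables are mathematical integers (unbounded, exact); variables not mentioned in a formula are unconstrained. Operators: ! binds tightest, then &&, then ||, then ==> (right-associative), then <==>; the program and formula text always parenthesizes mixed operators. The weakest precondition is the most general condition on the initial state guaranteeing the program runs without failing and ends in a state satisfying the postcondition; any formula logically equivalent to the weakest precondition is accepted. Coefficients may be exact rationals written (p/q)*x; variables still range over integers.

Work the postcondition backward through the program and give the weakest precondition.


Working backward. After the program, the postcondition !((1/3)*w + s <= -9) must hold; in canonical form it is !(s + (1/3)*w <= -9).
Before k := 3*val + 9: !(s + (1/3)*w <= -9)
Before k := 2*s - 7: !(s + (1/3)*w <= -9)
Then branch requires !(s + (2/3)*val <= -9); else branch requires !(s + (2/3)*w <= -9).
Before the if: (s >= -2 ==> (!(s + (2/3)*val <= -9))) && ((!(s >= -2)) ==> (!(s + (2/3)*w <= -9)))
Before p := val + 2: (s >= -2 ==> (!(s + (2/3)*val <= -9))) && ((!(s >= -2)) ==> (!(s + (2/3)*w <= -9)))
Answer: WP = (s >= -2 ==> (!(s + (2/3)*val <= -9))) && ((!(s >= -2)) ==> (!(s + (2/3)*w <= -9)))
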